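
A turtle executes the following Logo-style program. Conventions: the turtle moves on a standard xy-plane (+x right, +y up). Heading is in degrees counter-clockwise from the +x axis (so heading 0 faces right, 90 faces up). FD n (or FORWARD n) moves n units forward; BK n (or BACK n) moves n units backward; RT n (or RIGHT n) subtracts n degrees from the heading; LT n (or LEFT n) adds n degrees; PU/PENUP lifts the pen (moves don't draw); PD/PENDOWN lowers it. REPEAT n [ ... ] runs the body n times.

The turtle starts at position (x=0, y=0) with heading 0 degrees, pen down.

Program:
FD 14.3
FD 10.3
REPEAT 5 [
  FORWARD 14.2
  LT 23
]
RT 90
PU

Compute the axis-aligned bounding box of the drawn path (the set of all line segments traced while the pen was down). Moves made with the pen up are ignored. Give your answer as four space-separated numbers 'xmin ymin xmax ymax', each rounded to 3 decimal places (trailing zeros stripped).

Answer: 0 0 66.824 43.211

Derivation:
Executing turtle program step by step:
Start: pos=(0,0), heading=0, pen down
FD 14.3: (0,0) -> (14.3,0) [heading=0, draw]
FD 10.3: (14.3,0) -> (24.6,0) [heading=0, draw]
REPEAT 5 [
  -- iteration 1/5 --
  FD 14.2: (24.6,0) -> (38.8,0) [heading=0, draw]
  LT 23: heading 0 -> 23
  -- iteration 2/5 --
  FD 14.2: (38.8,0) -> (51.871,5.548) [heading=23, draw]
  LT 23: heading 23 -> 46
  -- iteration 3/5 --
  FD 14.2: (51.871,5.548) -> (61.735,15.763) [heading=46, draw]
  LT 23: heading 46 -> 69
  -- iteration 4/5 --
  FD 14.2: (61.735,15.763) -> (66.824,29.02) [heading=69, draw]
  LT 23: heading 69 -> 92
  -- iteration 5/5 --
  FD 14.2: (66.824,29.02) -> (66.329,43.211) [heading=92, draw]
  LT 23: heading 92 -> 115
]
RT 90: heading 115 -> 25
PU: pen up
Final: pos=(66.329,43.211), heading=25, 7 segment(s) drawn

Segment endpoints: x in {0, 14.3, 24.6, 38.8, 51.871, 61.735, 66.329, 66.824}, y in {0, 5.548, 15.763, 29.02, 43.211}
xmin=0, ymin=0, xmax=66.824, ymax=43.211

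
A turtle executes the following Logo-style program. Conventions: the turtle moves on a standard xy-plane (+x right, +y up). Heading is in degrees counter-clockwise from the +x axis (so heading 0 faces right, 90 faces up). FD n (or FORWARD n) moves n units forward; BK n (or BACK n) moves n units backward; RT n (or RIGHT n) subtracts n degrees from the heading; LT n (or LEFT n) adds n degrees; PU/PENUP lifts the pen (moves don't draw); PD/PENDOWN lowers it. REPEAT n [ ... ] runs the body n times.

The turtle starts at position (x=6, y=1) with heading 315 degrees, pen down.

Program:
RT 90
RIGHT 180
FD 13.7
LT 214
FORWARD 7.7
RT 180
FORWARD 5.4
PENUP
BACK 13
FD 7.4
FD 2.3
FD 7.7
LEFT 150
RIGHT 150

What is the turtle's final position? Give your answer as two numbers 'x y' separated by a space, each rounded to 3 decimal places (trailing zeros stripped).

Answer: 16.088 12.749

Derivation:
Executing turtle program step by step:
Start: pos=(6,1), heading=315, pen down
RT 90: heading 315 -> 225
RT 180: heading 225 -> 45
FD 13.7: (6,1) -> (15.687,10.687) [heading=45, draw]
LT 214: heading 45 -> 259
FD 7.7: (15.687,10.687) -> (14.218,3.129) [heading=259, draw]
RT 180: heading 259 -> 79
FD 5.4: (14.218,3.129) -> (15.249,8.43) [heading=79, draw]
PU: pen up
BK 13: (15.249,8.43) -> (12.768,-4.332) [heading=79, move]
FD 7.4: (12.768,-4.332) -> (14.18,2.933) [heading=79, move]
FD 2.3: (14.18,2.933) -> (14.619,5.19) [heading=79, move]
FD 7.7: (14.619,5.19) -> (16.088,12.749) [heading=79, move]
LT 150: heading 79 -> 229
RT 150: heading 229 -> 79
Final: pos=(16.088,12.749), heading=79, 3 segment(s) drawn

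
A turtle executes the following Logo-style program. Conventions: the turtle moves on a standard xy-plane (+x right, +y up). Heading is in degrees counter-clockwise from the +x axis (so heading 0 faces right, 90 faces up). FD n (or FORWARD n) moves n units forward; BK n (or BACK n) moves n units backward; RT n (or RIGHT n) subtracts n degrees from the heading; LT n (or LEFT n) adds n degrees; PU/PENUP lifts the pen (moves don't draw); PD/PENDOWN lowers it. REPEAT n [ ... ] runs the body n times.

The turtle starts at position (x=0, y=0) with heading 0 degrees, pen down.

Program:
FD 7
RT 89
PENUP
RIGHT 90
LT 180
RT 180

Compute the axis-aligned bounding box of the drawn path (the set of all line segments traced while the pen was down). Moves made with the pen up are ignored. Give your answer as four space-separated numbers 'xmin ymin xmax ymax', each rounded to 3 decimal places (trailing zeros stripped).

Answer: 0 0 7 0

Derivation:
Executing turtle program step by step:
Start: pos=(0,0), heading=0, pen down
FD 7: (0,0) -> (7,0) [heading=0, draw]
RT 89: heading 0 -> 271
PU: pen up
RT 90: heading 271 -> 181
LT 180: heading 181 -> 1
RT 180: heading 1 -> 181
Final: pos=(7,0), heading=181, 1 segment(s) drawn

Segment endpoints: x in {0, 7}, y in {0}
xmin=0, ymin=0, xmax=7, ymax=0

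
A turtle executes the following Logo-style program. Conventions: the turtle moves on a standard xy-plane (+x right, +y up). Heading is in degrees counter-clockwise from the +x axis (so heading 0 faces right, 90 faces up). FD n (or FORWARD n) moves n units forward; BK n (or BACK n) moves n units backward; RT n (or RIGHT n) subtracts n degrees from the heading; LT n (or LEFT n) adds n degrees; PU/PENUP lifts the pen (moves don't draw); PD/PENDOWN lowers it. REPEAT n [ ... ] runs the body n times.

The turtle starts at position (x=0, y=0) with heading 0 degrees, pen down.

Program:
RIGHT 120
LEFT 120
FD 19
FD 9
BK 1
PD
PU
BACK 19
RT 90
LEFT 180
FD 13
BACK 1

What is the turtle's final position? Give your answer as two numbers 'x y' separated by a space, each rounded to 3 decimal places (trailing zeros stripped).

Executing turtle program step by step:
Start: pos=(0,0), heading=0, pen down
RT 120: heading 0 -> 240
LT 120: heading 240 -> 0
FD 19: (0,0) -> (19,0) [heading=0, draw]
FD 9: (19,0) -> (28,0) [heading=0, draw]
BK 1: (28,0) -> (27,0) [heading=0, draw]
PD: pen down
PU: pen up
BK 19: (27,0) -> (8,0) [heading=0, move]
RT 90: heading 0 -> 270
LT 180: heading 270 -> 90
FD 13: (8,0) -> (8,13) [heading=90, move]
BK 1: (8,13) -> (8,12) [heading=90, move]
Final: pos=(8,12), heading=90, 3 segment(s) drawn

Answer: 8 12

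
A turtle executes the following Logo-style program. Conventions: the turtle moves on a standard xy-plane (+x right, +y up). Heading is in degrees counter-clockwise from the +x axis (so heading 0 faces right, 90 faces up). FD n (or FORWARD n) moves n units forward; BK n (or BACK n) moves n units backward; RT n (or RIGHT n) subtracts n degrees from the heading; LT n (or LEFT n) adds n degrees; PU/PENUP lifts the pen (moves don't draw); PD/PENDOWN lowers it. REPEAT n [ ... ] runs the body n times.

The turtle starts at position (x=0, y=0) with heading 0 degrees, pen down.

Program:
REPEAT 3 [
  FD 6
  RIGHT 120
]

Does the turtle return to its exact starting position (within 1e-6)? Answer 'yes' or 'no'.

Executing turtle program step by step:
Start: pos=(0,0), heading=0, pen down
REPEAT 3 [
  -- iteration 1/3 --
  FD 6: (0,0) -> (6,0) [heading=0, draw]
  RT 120: heading 0 -> 240
  -- iteration 2/3 --
  FD 6: (6,0) -> (3,-5.196) [heading=240, draw]
  RT 120: heading 240 -> 120
  -- iteration 3/3 --
  FD 6: (3,-5.196) -> (0,0) [heading=120, draw]
  RT 120: heading 120 -> 0
]
Final: pos=(0,0), heading=0, 3 segment(s) drawn

Start position: (0, 0)
Final position: (0, 0)
Distance = 0; < 1e-6 -> CLOSED

Answer: yes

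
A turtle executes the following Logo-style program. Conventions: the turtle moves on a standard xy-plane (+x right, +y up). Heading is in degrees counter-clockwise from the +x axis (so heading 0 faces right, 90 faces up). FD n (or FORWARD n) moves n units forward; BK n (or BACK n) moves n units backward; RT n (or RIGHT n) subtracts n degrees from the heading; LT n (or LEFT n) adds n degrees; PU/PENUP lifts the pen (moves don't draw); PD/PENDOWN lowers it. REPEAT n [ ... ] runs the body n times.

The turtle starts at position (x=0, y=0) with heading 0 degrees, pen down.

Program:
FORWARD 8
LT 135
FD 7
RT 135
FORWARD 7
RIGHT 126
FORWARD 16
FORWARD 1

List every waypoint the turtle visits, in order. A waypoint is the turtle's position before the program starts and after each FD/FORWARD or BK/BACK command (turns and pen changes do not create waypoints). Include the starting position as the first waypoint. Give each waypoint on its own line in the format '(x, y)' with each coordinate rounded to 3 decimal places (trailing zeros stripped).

Executing turtle program step by step:
Start: pos=(0,0), heading=0, pen down
FD 8: (0,0) -> (8,0) [heading=0, draw]
LT 135: heading 0 -> 135
FD 7: (8,0) -> (3.05,4.95) [heading=135, draw]
RT 135: heading 135 -> 0
FD 7: (3.05,4.95) -> (10.05,4.95) [heading=0, draw]
RT 126: heading 0 -> 234
FD 16: (10.05,4.95) -> (0.646,-7.995) [heading=234, draw]
FD 1: (0.646,-7.995) -> (0.058,-8.804) [heading=234, draw]
Final: pos=(0.058,-8.804), heading=234, 5 segment(s) drawn
Waypoints (6 total):
(0, 0)
(8, 0)
(3.05, 4.95)
(10.05, 4.95)
(0.646, -7.995)
(0.058, -8.804)

Answer: (0, 0)
(8, 0)
(3.05, 4.95)
(10.05, 4.95)
(0.646, -7.995)
(0.058, -8.804)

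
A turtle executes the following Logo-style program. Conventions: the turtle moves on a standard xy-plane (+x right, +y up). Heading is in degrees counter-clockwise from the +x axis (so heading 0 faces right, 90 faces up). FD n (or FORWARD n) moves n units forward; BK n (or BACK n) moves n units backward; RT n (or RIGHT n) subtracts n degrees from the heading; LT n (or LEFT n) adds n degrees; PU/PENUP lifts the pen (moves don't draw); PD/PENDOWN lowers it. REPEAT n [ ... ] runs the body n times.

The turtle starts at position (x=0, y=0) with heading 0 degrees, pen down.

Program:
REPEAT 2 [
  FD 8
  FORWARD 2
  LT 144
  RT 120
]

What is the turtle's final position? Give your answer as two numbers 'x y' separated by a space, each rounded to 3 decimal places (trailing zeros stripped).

Answer: 19.135 4.067

Derivation:
Executing turtle program step by step:
Start: pos=(0,0), heading=0, pen down
REPEAT 2 [
  -- iteration 1/2 --
  FD 8: (0,0) -> (8,0) [heading=0, draw]
  FD 2: (8,0) -> (10,0) [heading=0, draw]
  LT 144: heading 0 -> 144
  RT 120: heading 144 -> 24
  -- iteration 2/2 --
  FD 8: (10,0) -> (17.308,3.254) [heading=24, draw]
  FD 2: (17.308,3.254) -> (19.135,4.067) [heading=24, draw]
  LT 144: heading 24 -> 168
  RT 120: heading 168 -> 48
]
Final: pos=(19.135,4.067), heading=48, 4 segment(s) drawn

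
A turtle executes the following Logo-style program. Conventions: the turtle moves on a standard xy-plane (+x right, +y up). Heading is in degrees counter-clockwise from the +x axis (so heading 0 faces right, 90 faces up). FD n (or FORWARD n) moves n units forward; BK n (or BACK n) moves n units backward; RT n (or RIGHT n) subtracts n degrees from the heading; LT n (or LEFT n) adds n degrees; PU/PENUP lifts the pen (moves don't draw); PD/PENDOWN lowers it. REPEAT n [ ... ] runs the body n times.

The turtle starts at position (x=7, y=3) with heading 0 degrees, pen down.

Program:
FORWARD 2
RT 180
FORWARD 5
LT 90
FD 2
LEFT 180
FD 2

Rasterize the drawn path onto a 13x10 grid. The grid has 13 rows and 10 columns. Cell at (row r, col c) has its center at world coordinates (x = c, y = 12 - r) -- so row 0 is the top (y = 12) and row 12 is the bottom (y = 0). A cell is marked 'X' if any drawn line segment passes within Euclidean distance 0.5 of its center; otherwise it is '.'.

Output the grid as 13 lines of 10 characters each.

Answer: ..........
..........
..........
..........
..........
..........
..........
..........
..........
....XXXXXX
....X.....
....X.....
..........

Derivation:
Segment 0: (7,3) -> (9,3)
Segment 1: (9,3) -> (4,3)
Segment 2: (4,3) -> (4,1)
Segment 3: (4,1) -> (4,3)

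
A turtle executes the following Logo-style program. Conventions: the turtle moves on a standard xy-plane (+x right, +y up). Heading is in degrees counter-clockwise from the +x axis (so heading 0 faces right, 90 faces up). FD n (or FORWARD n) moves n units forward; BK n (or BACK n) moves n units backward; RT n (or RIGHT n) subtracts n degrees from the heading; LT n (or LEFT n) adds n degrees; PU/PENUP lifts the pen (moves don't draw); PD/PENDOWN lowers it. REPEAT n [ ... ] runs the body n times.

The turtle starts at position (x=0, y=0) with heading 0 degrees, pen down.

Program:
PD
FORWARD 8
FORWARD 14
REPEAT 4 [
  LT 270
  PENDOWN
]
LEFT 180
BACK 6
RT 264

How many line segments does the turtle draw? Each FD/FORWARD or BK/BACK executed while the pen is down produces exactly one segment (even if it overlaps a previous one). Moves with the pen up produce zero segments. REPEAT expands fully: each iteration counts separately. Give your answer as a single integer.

Executing turtle program step by step:
Start: pos=(0,0), heading=0, pen down
PD: pen down
FD 8: (0,0) -> (8,0) [heading=0, draw]
FD 14: (8,0) -> (22,0) [heading=0, draw]
REPEAT 4 [
  -- iteration 1/4 --
  LT 270: heading 0 -> 270
  PD: pen down
  -- iteration 2/4 --
  LT 270: heading 270 -> 180
  PD: pen down
  -- iteration 3/4 --
  LT 270: heading 180 -> 90
  PD: pen down
  -- iteration 4/4 --
  LT 270: heading 90 -> 0
  PD: pen down
]
LT 180: heading 0 -> 180
BK 6: (22,0) -> (28,0) [heading=180, draw]
RT 264: heading 180 -> 276
Final: pos=(28,0), heading=276, 3 segment(s) drawn
Segments drawn: 3

Answer: 3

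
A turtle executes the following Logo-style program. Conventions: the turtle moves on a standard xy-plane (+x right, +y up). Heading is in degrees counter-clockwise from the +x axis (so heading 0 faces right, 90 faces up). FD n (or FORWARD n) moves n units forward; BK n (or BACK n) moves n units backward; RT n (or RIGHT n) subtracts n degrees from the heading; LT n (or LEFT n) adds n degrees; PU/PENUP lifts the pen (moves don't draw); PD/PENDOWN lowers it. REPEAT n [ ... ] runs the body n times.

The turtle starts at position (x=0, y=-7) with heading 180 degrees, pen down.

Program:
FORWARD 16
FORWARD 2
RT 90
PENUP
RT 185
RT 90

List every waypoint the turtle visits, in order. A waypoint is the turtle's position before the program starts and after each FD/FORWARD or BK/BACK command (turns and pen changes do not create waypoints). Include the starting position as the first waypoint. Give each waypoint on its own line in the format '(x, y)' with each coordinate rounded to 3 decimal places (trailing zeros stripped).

Executing turtle program step by step:
Start: pos=(0,-7), heading=180, pen down
FD 16: (0,-7) -> (-16,-7) [heading=180, draw]
FD 2: (-16,-7) -> (-18,-7) [heading=180, draw]
RT 90: heading 180 -> 90
PU: pen up
RT 185: heading 90 -> 265
RT 90: heading 265 -> 175
Final: pos=(-18,-7), heading=175, 2 segment(s) drawn
Waypoints (3 total):
(0, -7)
(-16, -7)
(-18, -7)

Answer: (0, -7)
(-16, -7)
(-18, -7)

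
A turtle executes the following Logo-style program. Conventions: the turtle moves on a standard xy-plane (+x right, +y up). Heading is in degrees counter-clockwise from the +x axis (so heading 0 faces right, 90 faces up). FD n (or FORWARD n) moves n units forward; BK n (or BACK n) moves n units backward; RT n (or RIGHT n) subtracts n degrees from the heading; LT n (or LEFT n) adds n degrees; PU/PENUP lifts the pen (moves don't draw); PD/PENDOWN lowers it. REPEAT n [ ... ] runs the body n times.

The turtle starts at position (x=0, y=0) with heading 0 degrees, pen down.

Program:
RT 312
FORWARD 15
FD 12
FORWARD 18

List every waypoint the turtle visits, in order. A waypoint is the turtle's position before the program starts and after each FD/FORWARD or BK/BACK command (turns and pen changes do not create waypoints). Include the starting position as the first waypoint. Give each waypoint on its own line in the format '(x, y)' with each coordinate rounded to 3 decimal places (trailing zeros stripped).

Answer: (0, 0)
(10.037, 11.147)
(18.067, 20.065)
(30.111, 33.442)

Derivation:
Executing turtle program step by step:
Start: pos=(0,0), heading=0, pen down
RT 312: heading 0 -> 48
FD 15: (0,0) -> (10.037,11.147) [heading=48, draw]
FD 12: (10.037,11.147) -> (18.067,20.065) [heading=48, draw]
FD 18: (18.067,20.065) -> (30.111,33.442) [heading=48, draw]
Final: pos=(30.111,33.442), heading=48, 3 segment(s) drawn
Waypoints (4 total):
(0, 0)
(10.037, 11.147)
(18.067, 20.065)
(30.111, 33.442)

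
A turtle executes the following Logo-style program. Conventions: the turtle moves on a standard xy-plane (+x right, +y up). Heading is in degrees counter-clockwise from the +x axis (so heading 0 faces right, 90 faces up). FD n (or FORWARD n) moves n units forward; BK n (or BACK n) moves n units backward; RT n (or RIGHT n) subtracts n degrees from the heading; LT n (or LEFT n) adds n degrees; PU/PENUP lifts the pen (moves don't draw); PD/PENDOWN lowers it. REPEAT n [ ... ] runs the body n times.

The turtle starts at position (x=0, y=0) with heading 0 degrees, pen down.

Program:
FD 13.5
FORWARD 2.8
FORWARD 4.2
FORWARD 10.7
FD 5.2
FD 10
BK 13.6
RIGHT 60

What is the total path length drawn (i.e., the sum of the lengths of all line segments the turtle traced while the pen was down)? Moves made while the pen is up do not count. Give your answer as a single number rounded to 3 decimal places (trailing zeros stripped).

Answer: 60

Derivation:
Executing turtle program step by step:
Start: pos=(0,0), heading=0, pen down
FD 13.5: (0,0) -> (13.5,0) [heading=0, draw]
FD 2.8: (13.5,0) -> (16.3,0) [heading=0, draw]
FD 4.2: (16.3,0) -> (20.5,0) [heading=0, draw]
FD 10.7: (20.5,0) -> (31.2,0) [heading=0, draw]
FD 5.2: (31.2,0) -> (36.4,0) [heading=0, draw]
FD 10: (36.4,0) -> (46.4,0) [heading=0, draw]
BK 13.6: (46.4,0) -> (32.8,0) [heading=0, draw]
RT 60: heading 0 -> 300
Final: pos=(32.8,0), heading=300, 7 segment(s) drawn

Segment lengths:
  seg 1: (0,0) -> (13.5,0), length = 13.5
  seg 2: (13.5,0) -> (16.3,0), length = 2.8
  seg 3: (16.3,0) -> (20.5,0), length = 4.2
  seg 4: (20.5,0) -> (31.2,0), length = 10.7
  seg 5: (31.2,0) -> (36.4,0), length = 5.2
  seg 6: (36.4,0) -> (46.4,0), length = 10
  seg 7: (46.4,0) -> (32.8,0), length = 13.6
Total = 60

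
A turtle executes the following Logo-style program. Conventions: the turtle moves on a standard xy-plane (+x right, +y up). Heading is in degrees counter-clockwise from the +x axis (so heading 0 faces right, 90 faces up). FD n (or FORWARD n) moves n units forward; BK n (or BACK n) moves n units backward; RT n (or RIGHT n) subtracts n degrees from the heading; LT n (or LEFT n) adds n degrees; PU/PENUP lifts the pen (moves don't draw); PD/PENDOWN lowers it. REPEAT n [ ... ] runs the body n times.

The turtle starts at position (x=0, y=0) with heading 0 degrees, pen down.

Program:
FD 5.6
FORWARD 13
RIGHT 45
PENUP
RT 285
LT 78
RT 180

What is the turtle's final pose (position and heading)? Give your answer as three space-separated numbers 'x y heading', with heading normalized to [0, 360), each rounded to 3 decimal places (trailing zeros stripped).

Executing turtle program step by step:
Start: pos=(0,0), heading=0, pen down
FD 5.6: (0,0) -> (5.6,0) [heading=0, draw]
FD 13: (5.6,0) -> (18.6,0) [heading=0, draw]
RT 45: heading 0 -> 315
PU: pen up
RT 285: heading 315 -> 30
LT 78: heading 30 -> 108
RT 180: heading 108 -> 288
Final: pos=(18.6,0), heading=288, 2 segment(s) drawn

Answer: 18.6 0 288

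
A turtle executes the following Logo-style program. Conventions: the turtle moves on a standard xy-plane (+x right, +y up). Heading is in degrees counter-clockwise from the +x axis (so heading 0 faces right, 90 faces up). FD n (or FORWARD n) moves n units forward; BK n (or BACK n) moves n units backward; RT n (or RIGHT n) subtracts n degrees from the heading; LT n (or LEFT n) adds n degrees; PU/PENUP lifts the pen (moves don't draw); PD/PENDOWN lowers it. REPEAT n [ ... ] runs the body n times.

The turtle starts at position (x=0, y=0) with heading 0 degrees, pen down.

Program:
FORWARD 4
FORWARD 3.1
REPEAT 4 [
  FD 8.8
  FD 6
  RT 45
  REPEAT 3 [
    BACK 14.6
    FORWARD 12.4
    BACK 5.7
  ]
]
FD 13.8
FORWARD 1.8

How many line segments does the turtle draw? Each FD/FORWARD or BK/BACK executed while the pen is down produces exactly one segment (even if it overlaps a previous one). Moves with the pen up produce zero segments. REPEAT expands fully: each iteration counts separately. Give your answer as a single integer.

Answer: 48

Derivation:
Executing turtle program step by step:
Start: pos=(0,0), heading=0, pen down
FD 4: (0,0) -> (4,0) [heading=0, draw]
FD 3.1: (4,0) -> (7.1,0) [heading=0, draw]
REPEAT 4 [
  -- iteration 1/4 --
  FD 8.8: (7.1,0) -> (15.9,0) [heading=0, draw]
  FD 6: (15.9,0) -> (21.9,0) [heading=0, draw]
  RT 45: heading 0 -> 315
  REPEAT 3 [
    -- iteration 1/3 --
    BK 14.6: (21.9,0) -> (11.576,10.324) [heading=315, draw]
    FD 12.4: (11.576,10.324) -> (20.344,1.556) [heading=315, draw]
    BK 5.7: (20.344,1.556) -> (16.314,5.586) [heading=315, draw]
    -- iteration 2/3 --
    BK 14.6: (16.314,5.586) -> (5.99,15.91) [heading=315, draw]
    FD 12.4: (5.99,15.91) -> (14.758,7.142) [heading=315, draw]
    BK 5.7: (14.758,7.142) -> (10.728,11.172) [heading=315, draw]
    -- iteration 3/3 --
    BK 14.6: (10.728,11.172) -> (0.404,21.496) [heading=315, draw]
    FD 12.4: (0.404,21.496) -> (9.172,12.728) [heading=315, draw]
    BK 5.7: (9.172,12.728) -> (5.142,16.758) [heading=315, draw]
  ]
  -- iteration 2/4 --
  FD 8.8: (5.142,16.758) -> (11.364,10.536) [heading=315, draw]
  FD 6: (11.364,10.536) -> (15.607,6.293) [heading=315, draw]
  RT 45: heading 315 -> 270
  REPEAT 3 [
    -- iteration 1/3 --
    BK 14.6: (15.607,6.293) -> (15.607,20.893) [heading=270, draw]
    FD 12.4: (15.607,20.893) -> (15.607,8.493) [heading=270, draw]
    BK 5.7: (15.607,8.493) -> (15.607,14.193) [heading=270, draw]
    -- iteration 2/3 --
    BK 14.6: (15.607,14.193) -> (15.607,28.793) [heading=270, draw]
    FD 12.4: (15.607,28.793) -> (15.607,16.393) [heading=270, draw]
    BK 5.7: (15.607,16.393) -> (15.607,22.093) [heading=270, draw]
    -- iteration 3/3 --
    BK 14.6: (15.607,22.093) -> (15.607,36.693) [heading=270, draw]
    FD 12.4: (15.607,36.693) -> (15.607,24.293) [heading=270, draw]
    BK 5.7: (15.607,24.293) -> (15.607,29.993) [heading=270, draw]
  ]
  -- iteration 3/4 --
  FD 8.8: (15.607,29.993) -> (15.607,21.193) [heading=270, draw]
  FD 6: (15.607,21.193) -> (15.607,15.193) [heading=270, draw]
  RT 45: heading 270 -> 225
  REPEAT 3 [
    -- iteration 1/3 --
    BK 14.6: (15.607,15.193) -> (25.931,25.517) [heading=225, draw]
    FD 12.4: (25.931,25.517) -> (17.162,16.749) [heading=225, draw]
    BK 5.7: (17.162,16.749) -> (21.193,20.779) [heading=225, draw]
    -- iteration 2/3 --
    BK 14.6: (21.193,20.779) -> (31.517,31.103) [heading=225, draw]
    FD 12.4: (31.517,31.103) -> (22.749,22.335) [heading=225, draw]
    BK 5.7: (22.749,22.335) -> (26.779,26.366) [heading=225, draw]
    -- iteration 3/3 --
    BK 14.6: (26.779,26.366) -> (37.103,36.689) [heading=225, draw]
    FD 12.4: (37.103,36.689) -> (28.335,27.921) [heading=225, draw]
    BK 5.7: (28.335,27.921) -> (32.365,31.952) [heading=225, draw]
  ]
  -- iteration 4/4 --
  FD 8.8: (32.365,31.952) -> (26.143,25.729) [heading=225, draw]
  FD 6: (26.143,25.729) -> (21.9,21.487) [heading=225, draw]
  RT 45: heading 225 -> 180
  REPEAT 3 [
    -- iteration 1/3 --
    BK 14.6: (21.9,21.487) -> (36.5,21.487) [heading=180, draw]
    FD 12.4: (36.5,21.487) -> (24.1,21.487) [heading=180, draw]
    BK 5.7: (24.1,21.487) -> (29.8,21.487) [heading=180, draw]
    -- iteration 2/3 --
    BK 14.6: (29.8,21.487) -> (44.4,21.487) [heading=180, draw]
    FD 12.4: (44.4,21.487) -> (32,21.487) [heading=180, draw]
    BK 5.7: (32,21.487) -> (37.7,21.487) [heading=180, draw]
    -- iteration 3/3 --
    BK 14.6: (37.7,21.487) -> (52.3,21.487) [heading=180, draw]
    FD 12.4: (52.3,21.487) -> (39.9,21.487) [heading=180, draw]
    BK 5.7: (39.9,21.487) -> (45.6,21.487) [heading=180, draw]
  ]
]
FD 13.8: (45.6,21.487) -> (31.8,21.487) [heading=180, draw]
FD 1.8: (31.8,21.487) -> (30,21.487) [heading=180, draw]
Final: pos=(30,21.487), heading=180, 48 segment(s) drawn
Segments drawn: 48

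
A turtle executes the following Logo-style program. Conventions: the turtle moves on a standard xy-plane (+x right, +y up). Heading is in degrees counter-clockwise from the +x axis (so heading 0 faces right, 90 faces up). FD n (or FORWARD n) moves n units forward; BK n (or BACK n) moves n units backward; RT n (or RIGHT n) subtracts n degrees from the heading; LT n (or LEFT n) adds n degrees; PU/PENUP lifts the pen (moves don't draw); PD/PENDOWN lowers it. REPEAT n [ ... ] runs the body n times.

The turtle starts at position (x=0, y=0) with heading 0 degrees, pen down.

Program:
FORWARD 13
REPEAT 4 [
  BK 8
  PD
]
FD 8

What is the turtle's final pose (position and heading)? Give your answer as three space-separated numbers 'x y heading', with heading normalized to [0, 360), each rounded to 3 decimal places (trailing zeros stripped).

Executing turtle program step by step:
Start: pos=(0,0), heading=0, pen down
FD 13: (0,0) -> (13,0) [heading=0, draw]
REPEAT 4 [
  -- iteration 1/4 --
  BK 8: (13,0) -> (5,0) [heading=0, draw]
  PD: pen down
  -- iteration 2/4 --
  BK 8: (5,0) -> (-3,0) [heading=0, draw]
  PD: pen down
  -- iteration 3/4 --
  BK 8: (-3,0) -> (-11,0) [heading=0, draw]
  PD: pen down
  -- iteration 4/4 --
  BK 8: (-11,0) -> (-19,0) [heading=0, draw]
  PD: pen down
]
FD 8: (-19,0) -> (-11,0) [heading=0, draw]
Final: pos=(-11,0), heading=0, 6 segment(s) drawn

Answer: -11 0 0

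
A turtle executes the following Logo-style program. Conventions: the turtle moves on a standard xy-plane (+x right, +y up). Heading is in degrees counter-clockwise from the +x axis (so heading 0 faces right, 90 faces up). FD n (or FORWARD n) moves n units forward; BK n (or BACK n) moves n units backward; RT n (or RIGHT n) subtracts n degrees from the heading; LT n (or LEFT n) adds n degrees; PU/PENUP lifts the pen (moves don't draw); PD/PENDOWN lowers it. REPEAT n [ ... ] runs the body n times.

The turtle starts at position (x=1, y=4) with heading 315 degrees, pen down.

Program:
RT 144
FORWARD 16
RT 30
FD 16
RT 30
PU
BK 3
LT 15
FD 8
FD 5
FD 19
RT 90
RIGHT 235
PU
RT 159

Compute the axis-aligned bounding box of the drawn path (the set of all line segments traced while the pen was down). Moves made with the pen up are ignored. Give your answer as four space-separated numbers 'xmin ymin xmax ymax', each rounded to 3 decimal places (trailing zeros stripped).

Executing turtle program step by step:
Start: pos=(1,4), heading=315, pen down
RT 144: heading 315 -> 171
FD 16: (1,4) -> (-14.803,6.503) [heading=171, draw]
RT 30: heading 171 -> 141
FD 16: (-14.803,6.503) -> (-27.237,16.572) [heading=141, draw]
RT 30: heading 141 -> 111
PU: pen up
BK 3: (-27.237,16.572) -> (-26.162,13.771) [heading=111, move]
LT 15: heading 111 -> 126
FD 8: (-26.162,13.771) -> (-30.865,20.243) [heading=126, move]
FD 5: (-30.865,20.243) -> (-33.803,24.289) [heading=126, move]
FD 19: (-33.803,24.289) -> (-44.971,39.66) [heading=126, move]
RT 90: heading 126 -> 36
RT 235: heading 36 -> 161
PU: pen up
RT 159: heading 161 -> 2
Final: pos=(-44.971,39.66), heading=2, 2 segment(s) drawn

Segment endpoints: x in {-27.237, -14.803, 1}, y in {4, 6.503, 16.572}
xmin=-27.237, ymin=4, xmax=1, ymax=16.572

Answer: -27.237 4 1 16.572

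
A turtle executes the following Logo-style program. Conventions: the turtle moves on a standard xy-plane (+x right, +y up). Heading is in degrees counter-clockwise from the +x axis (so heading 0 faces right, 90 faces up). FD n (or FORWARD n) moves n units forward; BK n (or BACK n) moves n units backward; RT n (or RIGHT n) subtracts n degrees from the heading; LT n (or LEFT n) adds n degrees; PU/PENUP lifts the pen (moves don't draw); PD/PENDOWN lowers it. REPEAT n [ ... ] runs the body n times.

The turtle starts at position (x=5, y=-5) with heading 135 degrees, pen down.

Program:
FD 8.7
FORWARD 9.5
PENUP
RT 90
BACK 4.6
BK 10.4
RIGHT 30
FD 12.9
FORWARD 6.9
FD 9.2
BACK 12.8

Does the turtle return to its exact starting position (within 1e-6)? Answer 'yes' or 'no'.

Answer: no

Derivation:
Executing turtle program step by step:
Start: pos=(5,-5), heading=135, pen down
FD 8.7: (5,-5) -> (-1.152,1.152) [heading=135, draw]
FD 9.5: (-1.152,1.152) -> (-7.869,7.869) [heading=135, draw]
PU: pen up
RT 90: heading 135 -> 45
BK 4.6: (-7.869,7.869) -> (-11.122,4.617) [heading=45, move]
BK 10.4: (-11.122,4.617) -> (-18.476,-2.737) [heading=45, move]
RT 30: heading 45 -> 15
FD 12.9: (-18.476,-2.737) -> (-6.016,0.602) [heading=15, move]
FD 6.9: (-6.016,0.602) -> (0.649,2.387) [heading=15, move]
FD 9.2: (0.649,2.387) -> (9.536,4.768) [heading=15, move]
BK 12.8: (9.536,4.768) -> (-2.828,1.456) [heading=15, move]
Final: pos=(-2.828,1.456), heading=15, 2 segment(s) drawn

Start position: (5, -5)
Final position: (-2.828, 1.456)
Distance = 10.147; >= 1e-6 -> NOT closed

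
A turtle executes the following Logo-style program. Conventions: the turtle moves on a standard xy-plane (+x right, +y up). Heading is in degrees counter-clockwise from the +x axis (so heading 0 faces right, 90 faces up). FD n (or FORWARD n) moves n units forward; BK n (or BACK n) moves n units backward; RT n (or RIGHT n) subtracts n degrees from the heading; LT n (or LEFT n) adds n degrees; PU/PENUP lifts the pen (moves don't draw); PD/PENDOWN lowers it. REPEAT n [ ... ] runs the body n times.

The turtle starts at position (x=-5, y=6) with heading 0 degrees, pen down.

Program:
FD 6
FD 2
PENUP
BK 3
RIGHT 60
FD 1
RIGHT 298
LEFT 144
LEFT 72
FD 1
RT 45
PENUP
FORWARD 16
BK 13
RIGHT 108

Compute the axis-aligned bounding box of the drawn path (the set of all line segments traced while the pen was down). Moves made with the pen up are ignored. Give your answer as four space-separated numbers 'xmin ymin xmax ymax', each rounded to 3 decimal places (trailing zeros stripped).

Answer: -5 6 3 6

Derivation:
Executing turtle program step by step:
Start: pos=(-5,6), heading=0, pen down
FD 6: (-5,6) -> (1,6) [heading=0, draw]
FD 2: (1,6) -> (3,6) [heading=0, draw]
PU: pen up
BK 3: (3,6) -> (0,6) [heading=0, move]
RT 60: heading 0 -> 300
FD 1: (0,6) -> (0.5,5.134) [heading=300, move]
RT 298: heading 300 -> 2
LT 144: heading 2 -> 146
LT 72: heading 146 -> 218
FD 1: (0.5,5.134) -> (-0.288,4.518) [heading=218, move]
RT 45: heading 218 -> 173
PU: pen up
FD 16: (-0.288,4.518) -> (-16.169,6.468) [heading=173, move]
BK 13: (-16.169,6.468) -> (-3.266,4.884) [heading=173, move]
RT 108: heading 173 -> 65
Final: pos=(-3.266,4.884), heading=65, 2 segment(s) drawn

Segment endpoints: x in {-5, 1, 3}, y in {6}
xmin=-5, ymin=6, xmax=3, ymax=6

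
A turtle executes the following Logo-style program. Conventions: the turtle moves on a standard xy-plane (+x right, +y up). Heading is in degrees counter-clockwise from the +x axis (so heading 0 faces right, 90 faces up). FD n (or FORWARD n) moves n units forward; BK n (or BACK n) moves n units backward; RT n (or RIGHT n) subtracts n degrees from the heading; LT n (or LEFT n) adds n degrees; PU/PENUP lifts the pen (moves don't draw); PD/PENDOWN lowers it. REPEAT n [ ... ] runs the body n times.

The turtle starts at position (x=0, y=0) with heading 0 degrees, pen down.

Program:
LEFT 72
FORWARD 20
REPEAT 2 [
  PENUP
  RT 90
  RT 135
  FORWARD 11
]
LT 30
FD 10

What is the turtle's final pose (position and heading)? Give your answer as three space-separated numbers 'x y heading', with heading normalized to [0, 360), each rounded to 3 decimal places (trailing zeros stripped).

Executing turtle program step by step:
Start: pos=(0,0), heading=0, pen down
LT 72: heading 0 -> 72
FD 20: (0,0) -> (6.18,19.021) [heading=72, draw]
REPEAT 2 [
  -- iteration 1/2 --
  PU: pen up
  RT 90: heading 72 -> 342
  RT 135: heading 342 -> 207
  FD 11: (6.18,19.021) -> (-3.621,14.027) [heading=207, move]
  -- iteration 2/2 --
  PU: pen up
  RT 90: heading 207 -> 117
  RT 135: heading 117 -> 342
  FD 11: (-3.621,14.027) -> (6.841,10.628) [heading=342, move]
]
LT 30: heading 342 -> 12
FD 10: (6.841,10.628) -> (16.622,12.707) [heading=12, move]
Final: pos=(16.622,12.707), heading=12, 1 segment(s) drawn

Answer: 16.622 12.707 12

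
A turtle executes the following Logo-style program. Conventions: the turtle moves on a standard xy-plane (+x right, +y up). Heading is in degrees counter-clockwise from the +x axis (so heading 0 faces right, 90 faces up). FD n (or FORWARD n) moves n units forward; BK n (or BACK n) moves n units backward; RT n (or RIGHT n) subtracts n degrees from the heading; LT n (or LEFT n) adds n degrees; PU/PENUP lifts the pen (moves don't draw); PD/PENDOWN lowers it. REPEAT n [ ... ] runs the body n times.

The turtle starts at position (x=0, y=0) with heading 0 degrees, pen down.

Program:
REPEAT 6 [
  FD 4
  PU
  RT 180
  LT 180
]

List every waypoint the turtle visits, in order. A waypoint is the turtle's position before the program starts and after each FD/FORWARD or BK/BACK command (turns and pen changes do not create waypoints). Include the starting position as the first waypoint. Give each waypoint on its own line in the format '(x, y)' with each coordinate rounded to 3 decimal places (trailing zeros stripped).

Executing turtle program step by step:
Start: pos=(0,0), heading=0, pen down
REPEAT 6 [
  -- iteration 1/6 --
  FD 4: (0,0) -> (4,0) [heading=0, draw]
  PU: pen up
  RT 180: heading 0 -> 180
  LT 180: heading 180 -> 0
  -- iteration 2/6 --
  FD 4: (4,0) -> (8,0) [heading=0, move]
  PU: pen up
  RT 180: heading 0 -> 180
  LT 180: heading 180 -> 0
  -- iteration 3/6 --
  FD 4: (8,0) -> (12,0) [heading=0, move]
  PU: pen up
  RT 180: heading 0 -> 180
  LT 180: heading 180 -> 0
  -- iteration 4/6 --
  FD 4: (12,0) -> (16,0) [heading=0, move]
  PU: pen up
  RT 180: heading 0 -> 180
  LT 180: heading 180 -> 0
  -- iteration 5/6 --
  FD 4: (16,0) -> (20,0) [heading=0, move]
  PU: pen up
  RT 180: heading 0 -> 180
  LT 180: heading 180 -> 0
  -- iteration 6/6 --
  FD 4: (20,0) -> (24,0) [heading=0, move]
  PU: pen up
  RT 180: heading 0 -> 180
  LT 180: heading 180 -> 0
]
Final: pos=(24,0), heading=0, 1 segment(s) drawn
Waypoints (7 total):
(0, 0)
(4, 0)
(8, 0)
(12, 0)
(16, 0)
(20, 0)
(24, 0)

Answer: (0, 0)
(4, 0)
(8, 0)
(12, 0)
(16, 0)
(20, 0)
(24, 0)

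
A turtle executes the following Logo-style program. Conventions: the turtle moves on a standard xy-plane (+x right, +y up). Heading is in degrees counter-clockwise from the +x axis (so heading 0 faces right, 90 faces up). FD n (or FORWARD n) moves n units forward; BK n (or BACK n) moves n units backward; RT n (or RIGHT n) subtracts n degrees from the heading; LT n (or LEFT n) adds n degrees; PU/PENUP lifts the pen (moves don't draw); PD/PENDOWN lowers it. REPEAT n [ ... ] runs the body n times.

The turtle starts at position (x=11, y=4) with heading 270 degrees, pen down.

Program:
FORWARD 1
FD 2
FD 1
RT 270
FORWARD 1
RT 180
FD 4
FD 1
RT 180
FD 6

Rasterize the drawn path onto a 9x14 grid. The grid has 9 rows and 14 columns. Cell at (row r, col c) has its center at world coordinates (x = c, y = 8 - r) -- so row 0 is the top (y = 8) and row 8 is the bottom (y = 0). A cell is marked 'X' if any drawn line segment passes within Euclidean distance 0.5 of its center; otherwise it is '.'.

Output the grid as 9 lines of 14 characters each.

Segment 0: (11,4) -> (11,3)
Segment 1: (11,3) -> (11,1)
Segment 2: (11,1) -> (11,0)
Segment 3: (11,0) -> (12,0)
Segment 4: (12,0) -> (8,-0)
Segment 5: (8,-0) -> (7,-0)
Segment 6: (7,-0) -> (13,0)

Answer: ..............
..............
..............
..............
...........X..
...........X..
...........X..
...........X..
.......XXXXXXX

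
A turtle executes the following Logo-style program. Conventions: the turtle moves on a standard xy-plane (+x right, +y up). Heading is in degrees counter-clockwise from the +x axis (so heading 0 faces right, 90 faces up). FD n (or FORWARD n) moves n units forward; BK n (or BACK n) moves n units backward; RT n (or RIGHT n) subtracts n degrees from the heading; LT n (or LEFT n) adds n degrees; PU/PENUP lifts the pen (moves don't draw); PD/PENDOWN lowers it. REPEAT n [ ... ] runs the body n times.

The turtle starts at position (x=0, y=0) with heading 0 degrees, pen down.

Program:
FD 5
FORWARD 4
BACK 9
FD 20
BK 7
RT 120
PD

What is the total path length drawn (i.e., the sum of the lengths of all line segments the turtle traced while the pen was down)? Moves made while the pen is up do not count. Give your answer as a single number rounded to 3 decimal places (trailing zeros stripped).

Executing turtle program step by step:
Start: pos=(0,0), heading=0, pen down
FD 5: (0,0) -> (5,0) [heading=0, draw]
FD 4: (5,0) -> (9,0) [heading=0, draw]
BK 9: (9,0) -> (0,0) [heading=0, draw]
FD 20: (0,0) -> (20,0) [heading=0, draw]
BK 7: (20,0) -> (13,0) [heading=0, draw]
RT 120: heading 0 -> 240
PD: pen down
Final: pos=(13,0), heading=240, 5 segment(s) drawn

Segment lengths:
  seg 1: (0,0) -> (5,0), length = 5
  seg 2: (5,0) -> (9,0), length = 4
  seg 3: (9,0) -> (0,0), length = 9
  seg 4: (0,0) -> (20,0), length = 20
  seg 5: (20,0) -> (13,0), length = 7
Total = 45

Answer: 45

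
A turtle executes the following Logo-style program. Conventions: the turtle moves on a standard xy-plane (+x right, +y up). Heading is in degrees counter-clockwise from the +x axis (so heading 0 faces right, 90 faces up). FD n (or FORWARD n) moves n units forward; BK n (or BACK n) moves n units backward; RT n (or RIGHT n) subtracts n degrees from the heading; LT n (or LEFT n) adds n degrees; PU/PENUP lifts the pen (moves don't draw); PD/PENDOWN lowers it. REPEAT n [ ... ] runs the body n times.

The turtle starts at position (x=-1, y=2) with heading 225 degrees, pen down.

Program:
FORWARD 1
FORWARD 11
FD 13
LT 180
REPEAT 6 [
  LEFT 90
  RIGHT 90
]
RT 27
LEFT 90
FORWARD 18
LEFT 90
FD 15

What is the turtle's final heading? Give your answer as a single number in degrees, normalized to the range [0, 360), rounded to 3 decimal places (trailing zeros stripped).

Executing turtle program step by step:
Start: pos=(-1,2), heading=225, pen down
FD 1: (-1,2) -> (-1.707,1.293) [heading=225, draw]
FD 11: (-1.707,1.293) -> (-9.485,-6.485) [heading=225, draw]
FD 13: (-9.485,-6.485) -> (-18.678,-15.678) [heading=225, draw]
LT 180: heading 225 -> 45
REPEAT 6 [
  -- iteration 1/6 --
  LT 90: heading 45 -> 135
  RT 90: heading 135 -> 45
  -- iteration 2/6 --
  LT 90: heading 45 -> 135
  RT 90: heading 135 -> 45
  -- iteration 3/6 --
  LT 90: heading 45 -> 135
  RT 90: heading 135 -> 45
  -- iteration 4/6 --
  LT 90: heading 45 -> 135
  RT 90: heading 135 -> 45
  -- iteration 5/6 --
  LT 90: heading 45 -> 135
  RT 90: heading 135 -> 45
  -- iteration 6/6 --
  LT 90: heading 45 -> 135
  RT 90: heading 135 -> 45
]
RT 27: heading 45 -> 18
LT 90: heading 18 -> 108
FD 18: (-18.678,-15.678) -> (-24.24,1.441) [heading=108, draw]
LT 90: heading 108 -> 198
FD 15: (-24.24,1.441) -> (-38.506,-3.194) [heading=198, draw]
Final: pos=(-38.506,-3.194), heading=198, 5 segment(s) drawn

Answer: 198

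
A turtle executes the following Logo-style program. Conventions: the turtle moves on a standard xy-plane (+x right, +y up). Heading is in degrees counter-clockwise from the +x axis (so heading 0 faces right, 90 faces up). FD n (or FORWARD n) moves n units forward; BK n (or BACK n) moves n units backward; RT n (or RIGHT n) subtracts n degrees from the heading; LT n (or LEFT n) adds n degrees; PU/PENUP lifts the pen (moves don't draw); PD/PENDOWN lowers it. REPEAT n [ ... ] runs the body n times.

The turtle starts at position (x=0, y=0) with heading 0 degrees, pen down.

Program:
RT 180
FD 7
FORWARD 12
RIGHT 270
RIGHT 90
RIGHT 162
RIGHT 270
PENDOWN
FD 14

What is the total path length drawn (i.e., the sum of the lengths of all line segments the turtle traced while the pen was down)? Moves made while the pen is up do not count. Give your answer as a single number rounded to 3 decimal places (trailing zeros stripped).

Executing turtle program step by step:
Start: pos=(0,0), heading=0, pen down
RT 180: heading 0 -> 180
FD 7: (0,0) -> (-7,0) [heading=180, draw]
FD 12: (-7,0) -> (-19,0) [heading=180, draw]
RT 270: heading 180 -> 270
RT 90: heading 270 -> 180
RT 162: heading 180 -> 18
RT 270: heading 18 -> 108
PD: pen down
FD 14: (-19,0) -> (-23.326,13.315) [heading=108, draw]
Final: pos=(-23.326,13.315), heading=108, 3 segment(s) drawn

Segment lengths:
  seg 1: (0,0) -> (-7,0), length = 7
  seg 2: (-7,0) -> (-19,0), length = 12
  seg 3: (-19,0) -> (-23.326,13.315), length = 14
Total = 33

Answer: 33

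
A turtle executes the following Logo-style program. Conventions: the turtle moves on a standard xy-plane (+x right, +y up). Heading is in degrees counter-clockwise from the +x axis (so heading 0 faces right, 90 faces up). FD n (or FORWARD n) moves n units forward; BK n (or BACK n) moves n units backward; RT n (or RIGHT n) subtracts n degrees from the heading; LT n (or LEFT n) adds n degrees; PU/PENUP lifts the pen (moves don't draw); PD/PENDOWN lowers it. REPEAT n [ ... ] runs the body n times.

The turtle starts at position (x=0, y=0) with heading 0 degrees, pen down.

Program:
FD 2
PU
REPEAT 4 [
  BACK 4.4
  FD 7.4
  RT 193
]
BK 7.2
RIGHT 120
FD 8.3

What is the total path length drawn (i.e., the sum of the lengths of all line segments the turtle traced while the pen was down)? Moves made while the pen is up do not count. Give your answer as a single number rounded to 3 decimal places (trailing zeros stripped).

Executing turtle program step by step:
Start: pos=(0,0), heading=0, pen down
FD 2: (0,0) -> (2,0) [heading=0, draw]
PU: pen up
REPEAT 4 [
  -- iteration 1/4 --
  BK 4.4: (2,0) -> (-2.4,0) [heading=0, move]
  FD 7.4: (-2.4,0) -> (5,0) [heading=0, move]
  RT 193: heading 0 -> 167
  -- iteration 2/4 --
  BK 4.4: (5,0) -> (9.287,-0.99) [heading=167, move]
  FD 7.4: (9.287,-0.99) -> (2.077,0.675) [heading=167, move]
  RT 193: heading 167 -> 334
  -- iteration 3/4 --
  BK 4.4: (2.077,0.675) -> (-1.878,2.604) [heading=334, move]
  FD 7.4: (-1.878,2.604) -> (4.773,-0.64) [heading=334, move]
  RT 193: heading 334 -> 141
  -- iteration 4/4 --
  BK 4.4: (4.773,-0.64) -> (8.193,-3.409) [heading=141, move]
  FD 7.4: (8.193,-3.409) -> (2.442,1.248) [heading=141, move]
  RT 193: heading 141 -> 308
]
BK 7.2: (2.442,1.248) -> (-1.991,6.921) [heading=308, move]
RT 120: heading 308 -> 188
FD 8.3: (-1.991,6.921) -> (-10.21,5.766) [heading=188, move]
Final: pos=(-10.21,5.766), heading=188, 1 segment(s) drawn

Segment lengths:
  seg 1: (0,0) -> (2,0), length = 2
Total = 2

Answer: 2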